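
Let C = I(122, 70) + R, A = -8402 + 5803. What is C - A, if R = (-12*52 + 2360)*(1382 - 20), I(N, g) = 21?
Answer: 2367052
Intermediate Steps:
A = -2599
R = 2364432 (R = (-624 + 2360)*1362 = 1736*1362 = 2364432)
C = 2364453 (C = 21 + 2364432 = 2364453)
C - A = 2364453 - 1*(-2599) = 2364453 + 2599 = 2367052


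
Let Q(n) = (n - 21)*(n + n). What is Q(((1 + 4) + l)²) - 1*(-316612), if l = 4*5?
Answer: 1071612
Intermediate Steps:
l = 20
Q(n) = 2*n*(-21 + n) (Q(n) = (-21 + n)*(2*n) = 2*n*(-21 + n))
Q(((1 + 4) + l)²) - 1*(-316612) = 2*((1 + 4) + 20)²*(-21 + ((1 + 4) + 20)²) - 1*(-316612) = 2*(5 + 20)²*(-21 + (5 + 20)²) + 316612 = 2*25²*(-21 + 25²) + 316612 = 2*625*(-21 + 625) + 316612 = 2*625*604 + 316612 = 755000 + 316612 = 1071612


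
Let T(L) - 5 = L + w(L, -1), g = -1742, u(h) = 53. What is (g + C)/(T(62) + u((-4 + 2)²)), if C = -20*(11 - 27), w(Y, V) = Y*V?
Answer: -711/29 ≈ -24.517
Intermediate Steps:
w(Y, V) = V*Y
T(L) = 5 (T(L) = 5 + (L - L) = 5 + 0 = 5)
C = 320 (C = -20*(-16) = 320)
(g + C)/(T(62) + u((-4 + 2)²)) = (-1742 + 320)/(5 + 53) = -1422/58 = -1422*1/58 = -711/29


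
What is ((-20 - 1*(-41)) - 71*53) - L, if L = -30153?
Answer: 26411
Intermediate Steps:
((-20 - 1*(-41)) - 71*53) - L = ((-20 - 1*(-41)) - 71*53) - 1*(-30153) = ((-20 + 41) - 3763) + 30153 = (21 - 3763) + 30153 = -3742 + 30153 = 26411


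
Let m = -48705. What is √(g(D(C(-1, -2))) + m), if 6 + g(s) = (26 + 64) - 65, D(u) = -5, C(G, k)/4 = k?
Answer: I*√48686 ≈ 220.65*I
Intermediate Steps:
C(G, k) = 4*k
g(s) = 19 (g(s) = -6 + ((26 + 64) - 65) = -6 + (90 - 65) = -6 + 25 = 19)
√(g(D(C(-1, -2))) + m) = √(19 - 48705) = √(-48686) = I*√48686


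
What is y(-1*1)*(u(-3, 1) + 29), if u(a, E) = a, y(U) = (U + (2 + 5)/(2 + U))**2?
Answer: 936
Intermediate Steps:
y(U) = (U + 7/(2 + U))**2
y(-1*1)*(u(-3, 1) + 29) = ((7 + (-1*1)**2 + 2*(-1*1))**2/(2 - 1*1)**2)*(-3 + 29) = ((7 + (-1)**2 + 2*(-1))**2/(2 - 1)**2)*26 = ((7 + 1 - 2)**2/1**2)*26 = (1*6**2)*26 = (1*36)*26 = 36*26 = 936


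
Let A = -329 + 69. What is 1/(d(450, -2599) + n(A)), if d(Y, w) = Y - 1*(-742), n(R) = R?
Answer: 1/932 ≈ 0.0010730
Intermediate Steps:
A = -260
d(Y, w) = 742 + Y (d(Y, w) = Y + 742 = 742 + Y)
1/(d(450, -2599) + n(A)) = 1/((742 + 450) - 260) = 1/(1192 - 260) = 1/932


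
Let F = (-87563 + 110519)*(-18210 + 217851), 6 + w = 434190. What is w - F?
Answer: -4582524612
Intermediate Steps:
w = 434184 (w = -6 + 434190 = 434184)
F = 4582958796 (F = 22956*199641 = 4582958796)
w - F = 434184 - 1*4582958796 = 434184 - 4582958796 = -4582524612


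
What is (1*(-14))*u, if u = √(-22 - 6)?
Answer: -28*I*√7 ≈ -74.081*I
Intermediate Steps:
u = 2*I*√7 (u = √(-28) = 2*I*√7 ≈ 5.2915*I)
(1*(-14))*u = (1*(-14))*(2*I*√7) = -28*I*√7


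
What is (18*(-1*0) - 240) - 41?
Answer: -281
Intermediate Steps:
(18*(-1*0) - 240) - 41 = (18*0 - 240) - 41 = (0 - 240) - 41 = -240 - 41 = -281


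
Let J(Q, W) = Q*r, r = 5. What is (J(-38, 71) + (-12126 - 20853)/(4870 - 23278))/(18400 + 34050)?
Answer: -1154847/321833200 ≈ -0.0035883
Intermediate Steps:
J(Q, W) = 5*Q (J(Q, W) = Q*5 = 5*Q)
(J(-38, 71) + (-12126 - 20853)/(4870 - 23278))/(18400 + 34050) = (5*(-38) + (-12126 - 20853)/(4870 - 23278))/(18400 + 34050) = (-190 - 32979/(-18408))/52450 = (-190 - 32979*(-1/18408))*(1/52450) = (-190 + 10993/6136)*(1/52450) = -1154847/6136*1/52450 = -1154847/321833200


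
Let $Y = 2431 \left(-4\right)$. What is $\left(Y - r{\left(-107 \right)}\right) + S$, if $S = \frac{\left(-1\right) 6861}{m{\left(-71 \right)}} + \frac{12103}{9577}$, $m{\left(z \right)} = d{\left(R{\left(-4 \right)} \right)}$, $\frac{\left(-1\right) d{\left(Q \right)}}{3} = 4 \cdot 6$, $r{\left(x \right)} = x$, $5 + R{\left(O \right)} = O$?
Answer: $- \frac{2188255145}{229848} \approx -9520.4$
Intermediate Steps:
$R{\left(O \right)} = -5 + O$
$Y = -9724$
$d{\left(Q \right)} = -72$ ($d{\left(Q \right)} = - 3 \cdot 4 \cdot 6 = \left(-3\right) 24 = -72$)
$m{\left(z \right)} = -72$
$S = \frac{22193071}{229848}$ ($S = \frac{\left(-1\right) 6861}{-72} + \frac{12103}{9577} = \left(-6861\right) \left(- \frac{1}{72}\right) + 12103 \cdot \frac{1}{9577} = \frac{2287}{24} + \frac{12103}{9577} = \frac{22193071}{229848} \approx 96.555$)
$\left(Y - r{\left(-107 \right)}\right) + S = \left(-9724 - -107\right) + \frac{22193071}{229848} = \left(-9724 + 107\right) + \frac{22193071}{229848} = -9617 + \frac{22193071}{229848} = - \frac{2188255145}{229848}$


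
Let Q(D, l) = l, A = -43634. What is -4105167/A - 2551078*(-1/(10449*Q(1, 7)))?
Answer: 411577967333/3191521662 ≈ 128.96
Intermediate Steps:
-4105167/A - 2551078*(-1/(10449*Q(1, 7))) = -4105167/(-43634) - 2551078/((7*(-129))*81) = -4105167*(-1/43634) - 2551078/((-903*81)) = 4105167/43634 - 2551078/(-73143) = 4105167/43634 - 2551078*(-1/73143) = 4105167/43634 + 2551078/73143 = 411577967333/3191521662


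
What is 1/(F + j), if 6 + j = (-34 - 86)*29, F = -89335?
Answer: -1/92821 ≈ -1.0773e-5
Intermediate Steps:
j = -3486 (j = -6 + (-34 - 86)*29 = -6 - 120*29 = -6 - 3480 = -3486)
1/(F + j) = 1/(-89335 - 3486) = 1/(-92821) = -1/92821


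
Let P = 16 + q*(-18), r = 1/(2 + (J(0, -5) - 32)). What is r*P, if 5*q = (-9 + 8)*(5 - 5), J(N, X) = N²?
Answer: -8/15 ≈ -0.53333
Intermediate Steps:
r = -1/30 (r = 1/(2 + (0² - 32)) = 1/(2 + (0 - 32)) = 1/(2 - 32) = 1/(-30) = -1/30 ≈ -0.033333)
q = 0 (q = ((-9 + 8)*(5 - 5))/5 = (-1*0)/5 = (⅕)*0 = 0)
P = 16 (P = 16 + 0*(-18) = 16 + 0 = 16)
r*P = -1/30*16 = -8/15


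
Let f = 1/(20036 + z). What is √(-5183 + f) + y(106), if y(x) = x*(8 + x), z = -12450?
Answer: 12084 + 21*I*√676345002/7586 ≈ 12084.0 + 71.993*I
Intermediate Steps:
f = 1/7586 (f = 1/(20036 - 12450) = 1/7586 ≈ 0.00013182)
√(-5183 + f) + y(106) = √(-5183 + 1/7586) + 106*(8 + 106) = √(-39318237/7586) + 106*114 = 21*I*√676345002/7586 + 12084 = 12084 + 21*I*√676345002/7586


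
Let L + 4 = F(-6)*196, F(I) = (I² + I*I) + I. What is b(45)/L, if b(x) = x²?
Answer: 2025/12932 ≈ 0.15659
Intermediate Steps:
F(I) = I + 2*I² (F(I) = (I² + I²) + I = 2*I² + I = I + 2*I²)
L = 12932 (L = -4 - 6*(1 + 2*(-6))*196 = -4 - 6*(1 - 12)*196 = -4 - 6*(-11)*196 = -4 + 66*196 = -4 + 12936 = 12932)
b(45)/L = 45²/12932 = 2025*(1/12932) = 2025/12932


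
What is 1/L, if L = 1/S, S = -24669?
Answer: -24669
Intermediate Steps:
L = -1/24669 (L = 1/(-24669) = -1/24669 ≈ -4.0537e-5)
1/L = 1/(-1/24669) = -24669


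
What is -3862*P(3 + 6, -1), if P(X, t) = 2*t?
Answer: 7724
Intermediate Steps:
-3862*P(3 + 6, -1) = -7724*(-1) = -3862*(-2) = 7724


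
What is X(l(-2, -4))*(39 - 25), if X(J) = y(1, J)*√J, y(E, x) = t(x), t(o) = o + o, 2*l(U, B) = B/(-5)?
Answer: 56*√10/25 ≈ 7.0835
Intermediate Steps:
l(U, B) = -B/10 (l(U, B) = (B/(-5))/2 = (B*(-⅕))/2 = (-B/5)/2 = -B/10)
t(o) = 2*o
y(E, x) = 2*x
X(J) = 2*J^(3/2) (X(J) = (2*J)*√J = 2*J^(3/2))
X(l(-2, -4))*(39 - 25) = (2*(-⅒*(-4))^(3/2))*(39 - 25) = (2*(⅖)^(3/2))*14 = (2*(2*√10/25))*14 = (4*√10/25)*14 = 56*√10/25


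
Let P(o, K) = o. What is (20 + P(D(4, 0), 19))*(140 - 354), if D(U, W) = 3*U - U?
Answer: -5992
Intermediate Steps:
D(U, W) = 2*U
(20 + P(D(4, 0), 19))*(140 - 354) = (20 + 2*4)*(140 - 354) = (20 + 8)*(-214) = 28*(-214) = -5992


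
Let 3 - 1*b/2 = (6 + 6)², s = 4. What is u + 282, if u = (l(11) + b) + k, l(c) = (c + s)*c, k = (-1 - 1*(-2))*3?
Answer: 168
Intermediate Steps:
k = 3 (k = (-1 + 2)*3 = 1*3 = 3)
b = -282 (b = 6 - 2*(6 + 6)² = 6 - 2*12² = 6 - 2*144 = 6 - 288 = -282)
l(c) = c*(4 + c) (l(c) = (c + 4)*c = (4 + c)*c = c*(4 + c))
u = -114 (u = (11*(4 + 11) - 282) + 3 = (11*15 - 282) + 3 = (165 - 282) + 3 = -117 + 3 = -114)
u + 282 = -114 + 282 = 168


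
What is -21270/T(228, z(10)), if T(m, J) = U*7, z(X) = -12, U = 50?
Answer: -2127/35 ≈ -60.771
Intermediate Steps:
T(m, J) = 350 (T(m, J) = 50*7 = 350)
-21270/T(228, z(10)) = -21270/350 = -21270*1/350 = -2127/35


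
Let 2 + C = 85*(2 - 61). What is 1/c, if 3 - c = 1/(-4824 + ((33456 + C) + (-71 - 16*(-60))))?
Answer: 24504/73511 ≈ 0.33334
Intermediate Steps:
C = -5017 (C = -2 + 85*(2 - 61) = -2 + 85*(-59) = -2 - 5015 = -5017)
c = 73511/24504 (c = 3 - 1/(-4824 + ((33456 - 5017) + (-71 - 16*(-60)))) = 3 - 1/(-4824 + (28439 + (-71 + 960))) = 3 - 1/(-4824 + (28439 + 889)) = 3 - 1/(-4824 + 29328) = 3 - 1/24504 = 73511/24504 ≈ 3.0000)
1/c = 1/(73511/24504) = 24504/73511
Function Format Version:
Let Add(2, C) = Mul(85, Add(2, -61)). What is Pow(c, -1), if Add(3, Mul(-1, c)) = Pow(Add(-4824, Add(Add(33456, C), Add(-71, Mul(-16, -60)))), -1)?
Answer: Rational(24504, 73511) ≈ 0.33334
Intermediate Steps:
C = -5017 (C = Add(-2, Mul(85, Add(2, -61))) = Add(-2, Mul(85, -59)) = Add(-2, -5015) = -5017)
c = Rational(73511, 24504) (c = Add(3, Mul(-1, Pow(Add(-4824, Add(Add(33456, -5017), Add(-71, Mul(-16, -60)))), -1))) = Add(3, Mul(-1, Pow(Add(-4824, Add(28439, Add(-71, 960))), -1))) = Add(3, Mul(-1, Pow(Add(-4824, Add(28439, 889)), -1))) = Add(3, Mul(-1, Pow(Add(-4824, 29328), -1))) = Add(3, Mul(-1, Pow(24504, -1))) = Add(3, Mul(-1, Rational(1, 24504))) = Add(3, Rational(-1, 24504)) = Rational(73511, 24504) ≈ 3.0000)
Pow(c, -1) = Pow(Rational(73511, 24504), -1) = Rational(24504, 73511)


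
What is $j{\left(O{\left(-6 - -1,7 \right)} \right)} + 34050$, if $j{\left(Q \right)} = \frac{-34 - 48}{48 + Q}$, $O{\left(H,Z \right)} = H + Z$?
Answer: $\frac{851209}{25} \approx 34048.0$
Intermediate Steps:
$j{\left(Q \right)} = - \frac{82}{48 + Q}$
$j{\left(O{\left(-6 - -1,7 \right)} \right)} + 34050 = - \frac{82}{48 + \left(\left(-6 - -1\right) + 7\right)} + 34050 = - \frac{82}{48 + \left(\left(-6 + 1\right) + 7\right)} + 34050 = - \frac{82}{48 + \left(-5 + 7\right)} + 34050 = - \frac{82}{48 + 2} + 34050 = - \frac{82}{50} + 34050 = \left(-82\right) \frac{1}{50} + 34050 = - \frac{41}{25} + 34050 = \frac{851209}{25}$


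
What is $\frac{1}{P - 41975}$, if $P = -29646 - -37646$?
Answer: $- \frac{1}{33975} \approx -2.9433 \cdot 10^{-5}$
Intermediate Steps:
$P = 8000$ ($P = -29646 + 37646 = 8000$)
$\frac{1}{P - 41975} = \frac{1}{8000 - 41975} = \frac{1}{-33975} = - \frac{1}{33975}$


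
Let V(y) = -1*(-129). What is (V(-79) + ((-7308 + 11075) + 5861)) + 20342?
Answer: 30099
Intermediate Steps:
V(y) = 129
(V(-79) + ((-7308 + 11075) + 5861)) + 20342 = (129 + ((-7308 + 11075) + 5861)) + 20342 = (129 + (3767 + 5861)) + 20342 = (129 + 9628) + 20342 = 9757 + 20342 = 30099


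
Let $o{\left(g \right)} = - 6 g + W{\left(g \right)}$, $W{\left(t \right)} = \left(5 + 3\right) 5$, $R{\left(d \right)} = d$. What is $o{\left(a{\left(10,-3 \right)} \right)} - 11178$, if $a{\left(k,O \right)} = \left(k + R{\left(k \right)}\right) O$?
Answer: $-10778$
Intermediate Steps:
$a{\left(k,O \right)} = 2 O k$ ($a{\left(k,O \right)} = \left(k + k\right) O = 2 k O = 2 O k$)
$W{\left(t \right)} = 40$ ($W{\left(t \right)} = 8 \cdot 5 = 40$)
$o{\left(g \right)} = 40 - 6 g$ ($o{\left(g \right)} = - 6 g + 40 = 40 - 6 g$)
$o{\left(a{\left(10,-3 \right)} \right)} - 11178 = \left(40 - 6 \cdot 2 \left(-3\right) 10\right) - 11178 = \left(40 - -360\right) - 11178 = \left(40 + 360\right) - 11178 = 400 - 11178 = -10778$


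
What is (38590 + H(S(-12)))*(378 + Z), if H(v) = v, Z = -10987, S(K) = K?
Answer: -409274002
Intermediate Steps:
(38590 + H(S(-12)))*(378 + Z) = (38590 - 12)*(378 - 10987) = 38578*(-10609) = -409274002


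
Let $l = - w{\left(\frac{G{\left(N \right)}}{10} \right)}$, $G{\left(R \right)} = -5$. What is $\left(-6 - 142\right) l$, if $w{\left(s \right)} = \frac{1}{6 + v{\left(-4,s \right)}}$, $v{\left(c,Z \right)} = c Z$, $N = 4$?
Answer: $\frac{37}{2} \approx 18.5$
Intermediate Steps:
$v{\left(c,Z \right)} = Z c$
$w{\left(s \right)} = \frac{1}{6 - 4 s}$ ($w{\left(s \right)} = \frac{1}{6 + s \left(-4\right)} = \frac{1}{6 - 4 s}$)
$l = - \frac{1}{8}$ ($l = - \frac{1}{2 \left(3 - 2 \left(- \frac{5}{10}\right)\right)} = - \frac{1}{2 \left(3 - 2 \left(\left(-5\right) \frac{1}{10}\right)\right)} = - \frac{1}{2 \left(3 - -1\right)} = - \frac{1}{2 \left(3 + 1\right)} = - \frac{1}{2 \cdot 4} = \left(-1\right) \frac{1}{8} = - \frac{1}{8} \approx -0.125$)
$\left(-6 - 142\right) l = \left(-6 - 142\right) \left(- \frac{1}{8}\right) = \left(-148\right) \left(- \frac{1}{8}\right) = \frac{37}{2}$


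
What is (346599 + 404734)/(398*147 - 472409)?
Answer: -751333/413903 ≈ -1.8152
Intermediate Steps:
(346599 + 404734)/(398*147 - 472409) = 751333/(58506 - 472409) = 751333/(-413903) = 751333*(-1/413903) = -751333/413903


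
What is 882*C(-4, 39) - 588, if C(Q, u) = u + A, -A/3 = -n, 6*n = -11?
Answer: 28959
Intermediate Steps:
n = -11/6 (n = (1/6)*(-11) = -11/6 ≈ -1.8333)
A = -11/2 (A = -(-3)*(-11)/6 = -3*11/6 = -11/2 ≈ -5.5000)
C(Q, u) = -11/2 + u (C(Q, u) = u - 11/2 = -11/2 + u)
882*C(-4, 39) - 588 = 882*(-11/2 + 39) - 588 = 882*(67/2) - 588 = 29547 - 588 = 28959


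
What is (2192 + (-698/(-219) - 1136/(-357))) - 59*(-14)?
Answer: 26272696/8687 ≈ 3024.4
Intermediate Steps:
(2192 + (-698/(-219) - 1136/(-357))) - 59*(-14) = (2192 + (-698*(-1/219) - 1136*(-1/357))) + 826 = (2192 + (698/219 + 1136/357)) + 826 = (2192 + 55330/8687) + 826 = 19097234/8687 + 826 = 26272696/8687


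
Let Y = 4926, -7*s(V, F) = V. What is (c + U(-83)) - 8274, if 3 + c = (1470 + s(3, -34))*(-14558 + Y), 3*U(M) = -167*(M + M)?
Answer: -42461845/3 ≈ -1.4154e+7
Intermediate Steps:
s(V, F) = -V/7
U(M) = -334*M/3 (U(M) = (-167*(M + M))/3 = (-334*M)/3 = -334*M/3)
c = -14154915 (c = -3 + (1470 - ⅐*3)*(-14558 + 4926) = -3 + (1470 - 3/7)*(-9632) = -3 + (10287/7)*(-9632) = -3 - 14154912 = -14154915)
(c + U(-83)) - 8274 = (-14154915 - 334/3*(-83)) - 8274 = (-14154915 + 27722/3) - 8274 = -42437023/3 - 8274 = -42461845/3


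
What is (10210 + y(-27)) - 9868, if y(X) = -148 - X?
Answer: 221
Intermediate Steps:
(10210 + y(-27)) - 9868 = (10210 + (-148 - 1*(-27))) - 9868 = (10210 + (-148 + 27)) - 9868 = (10210 - 121) - 9868 = 10089 - 9868 = 221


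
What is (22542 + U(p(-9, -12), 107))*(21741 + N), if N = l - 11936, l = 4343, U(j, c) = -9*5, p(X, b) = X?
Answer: 318287556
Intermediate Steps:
U(j, c) = -45
N = -7593 (N = 4343 - 11936 = -7593)
(22542 + U(p(-9, -12), 107))*(21741 + N) = (22542 - 45)*(21741 - 7593) = 22497*14148 = 318287556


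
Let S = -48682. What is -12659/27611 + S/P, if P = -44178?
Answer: 392454700/609899379 ≈ 0.64347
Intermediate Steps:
-12659/27611 + S/P = -12659/27611 - 48682/(-44178) = -12659*1/27611 - 48682*(-1/44178) = -12659/27611 + 24341/22089 = 392454700/609899379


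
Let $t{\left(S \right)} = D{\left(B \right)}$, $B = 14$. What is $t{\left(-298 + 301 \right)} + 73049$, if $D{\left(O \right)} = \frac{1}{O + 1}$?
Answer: $\frac{1095736}{15} \approx 73049.0$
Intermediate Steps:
$D{\left(O \right)} = \frac{1}{1 + O}$
$t{\left(S \right)} = \frac{1}{15}$ ($t{\left(S \right)} = \frac{1}{1 + 14} = \frac{1}{15}$)
$t{\left(-298 + 301 \right)} + 73049 = \frac{1}{15} + 73049 = \frac{1095736}{15}$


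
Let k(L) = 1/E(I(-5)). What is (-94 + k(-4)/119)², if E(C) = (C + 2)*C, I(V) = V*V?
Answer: 57010790201401/6452105625 ≈ 8836.0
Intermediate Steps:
I(V) = V²
E(C) = C*(2 + C) (E(C) = (2 + C)*C = C*(2 + C))
k(L) = 1/675 (k(L) = 1/((-5)²*(2 + (-5)²)) = 1/(25*(2 + 25)) = 1/(25*27) = 1/675)
(-94 + k(-4)/119)² = (-94 + (1/675)/119)² = (-94 + (1/675)*(1/119))² = (-94 + 1/80325)² = (-7550549/80325)² = 57010790201401/6452105625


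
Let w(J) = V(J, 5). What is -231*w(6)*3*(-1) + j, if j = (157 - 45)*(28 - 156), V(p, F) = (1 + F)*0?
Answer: -14336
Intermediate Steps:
V(p, F) = 0
w(J) = 0
j = -14336 (j = 112*(-128) = -14336)
-231*w(6)*3*(-1) + j = -231*0*3*(-1) - 14336 = -0*(-1) - 14336 = -231*0 - 14336 = 0 - 14336 = -14336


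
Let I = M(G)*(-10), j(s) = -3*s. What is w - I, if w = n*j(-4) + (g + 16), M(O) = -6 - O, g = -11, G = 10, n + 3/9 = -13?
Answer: -315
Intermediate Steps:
n = -40/3 (n = -⅓ - 13 = -40/3 ≈ -13.333)
I = 160 (I = (-6 - 1*10)*(-10) = (-6 - 10)*(-10) = -16*(-10) = 160)
w = -155 (w = -(-40)*(-4) + (-11 + 16) = -40/3*12 + 5 = -160 + 5 = -155)
w - I = -155 - 1*160 = -155 - 160 = -315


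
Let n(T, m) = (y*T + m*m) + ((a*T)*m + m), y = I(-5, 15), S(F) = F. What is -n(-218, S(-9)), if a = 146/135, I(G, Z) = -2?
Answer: -39448/15 ≈ -2629.9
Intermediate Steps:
y = -2
a = 146/135 (a = 146*(1/135) = 146/135 ≈ 1.0815)
n(T, m) = m + m² - 2*T + 146*T*m/135 (n(T, m) = (-2*T + m*m) + ((146*T/135)*m + m) = (-2*T + m²) + (146*T*m/135 + m) = (m² - 2*T) + (m + 146*T*m/135) = m + m² - 2*T + 146*T*m/135)
-n(-218, S(-9)) = -(-9 + (-9)² - 2*(-218) + (146/135)*(-218)*(-9)) = -(-9 + 81 + 436 + 31828/15) = -1*39448/15 = -39448/15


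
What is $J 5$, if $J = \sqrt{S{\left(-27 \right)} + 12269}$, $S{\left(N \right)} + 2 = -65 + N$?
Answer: $25 \sqrt{487} \approx 551.7$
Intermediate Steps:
$S{\left(N \right)} = -67 + N$ ($S{\left(N \right)} = -2 + \left(-65 + N\right) = -67 + N$)
$J = 5 \sqrt{487}$ ($J = \sqrt{\left(-67 - 27\right) + 12269} = \sqrt{-94 + 12269} = \sqrt{12175} = 5 \sqrt{487} \approx 110.34$)
$J 5 = 5 \sqrt{487} \cdot 5 = 25 \sqrt{487}$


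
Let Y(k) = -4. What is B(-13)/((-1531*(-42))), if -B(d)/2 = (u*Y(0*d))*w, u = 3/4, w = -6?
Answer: -6/10717 ≈ -0.00055986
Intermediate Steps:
u = ¾ (u = 3*(¼) = ¾ ≈ 0.75000)
B(d) = -36 (B(d) = -2*(¾)*(-4)*(-6) = -(-6)*(-6) = -2*18 = -36)
B(-13)/((-1531*(-42))) = -36/((-1531*(-42))) = -36/64302 = -36*1/64302 = -6/10717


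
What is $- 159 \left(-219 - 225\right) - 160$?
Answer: $70436$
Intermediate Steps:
$- 159 \left(-219 - 225\right) - 160 = \left(-159\right) \left(-444\right) - 160 = 70596 - 160 = 70436$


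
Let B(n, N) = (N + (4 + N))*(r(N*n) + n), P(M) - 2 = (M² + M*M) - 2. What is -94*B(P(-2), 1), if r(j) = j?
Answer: -9024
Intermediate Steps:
P(M) = 2*M² (P(M) = 2 + ((M² + M*M) - 2) = 2 + ((M² + M²) - 2) = 2 + (2*M² - 2) = 2 + (-2 + 2*M²) = 2*M²)
B(n, N) = (4 + 2*N)*(n + N*n) (B(n, N) = (N + (4 + N))*(N*n + n) = (4 + 2*N)*(n + N*n))
-94*B(P(-2), 1) = -188*2*(-2)²*(2 + 1² + 3*1) = -188*2*4*(2 + 1 + 3) = -188*8*6 = -94*96 = -9024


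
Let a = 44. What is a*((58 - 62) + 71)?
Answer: 2948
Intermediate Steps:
a*((58 - 62) + 71) = 44*((58 - 62) + 71) = 44*(-4 + 71) = 44*67 = 2948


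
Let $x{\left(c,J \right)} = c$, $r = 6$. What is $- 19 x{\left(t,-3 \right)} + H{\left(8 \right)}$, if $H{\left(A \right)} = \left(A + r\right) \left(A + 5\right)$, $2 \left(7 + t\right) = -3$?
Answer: $\frac{687}{2} \approx 343.5$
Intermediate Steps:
$t = - \frac{17}{2}$ ($t = -7 + \frac{1}{2} \left(-3\right) = -7 - \frac{3}{2} = - \frac{17}{2} \approx -8.5$)
$H{\left(A \right)} = \left(5 + A\right) \left(6 + A\right)$ ($H{\left(A \right)} = \left(A + 6\right) \left(A + 5\right) = \left(6 + A\right) \left(5 + A\right) = \left(5 + A\right) \left(6 + A\right)$)
$- 19 x{\left(t,-3 \right)} + H{\left(8 \right)} = \left(-19\right) \left(- \frac{17}{2}\right) + \left(30 + 8^{2} + 11 \cdot 8\right) = \frac{323}{2} + \left(30 + 64 + 88\right) = \frac{323}{2} + 182 = \frac{687}{2}$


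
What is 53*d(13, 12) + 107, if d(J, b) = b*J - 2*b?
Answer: 7103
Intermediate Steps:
d(J, b) = -2*b + J*b (d(J, b) = J*b - 2*b = -2*b + J*b)
53*d(13, 12) + 107 = 53*(12*(-2 + 13)) + 107 = 53*(12*11) + 107 = 53*132 + 107 = 6996 + 107 = 7103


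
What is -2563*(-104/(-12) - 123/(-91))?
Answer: -7009805/273 ≈ -25677.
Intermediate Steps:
-2563*(-104/(-12) - 123/(-91)) = -2563*(-104*(-1/12) - 123*(-1/91)) = -2563*(26/3 + 123/91) = -2563*2735/273 = -7009805/273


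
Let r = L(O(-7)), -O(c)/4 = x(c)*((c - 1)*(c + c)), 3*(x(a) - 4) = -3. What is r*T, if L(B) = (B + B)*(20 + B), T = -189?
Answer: -672634368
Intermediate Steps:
x(a) = 3 (x(a) = 4 + (1/3)*(-3) = 4 - 1 = 3)
O(c) = -24*c*(-1 + c) (O(c) = -12*(c - 1)*(c + c) = -12*(-1 + c)*(2*c) = -12*2*c*(-1 + c) = -24*c*(-1 + c))
L(B) = 2*B*(20 + B) (L(B) = (2*B)*(20 + B) = 2*B*(20 + B))
r = 3558912 (r = 2*(24*(-7)*(1 - 1*(-7)))*(20 + 24*(-7)*(1 - 1*(-7))) = 2*(24*(-7)*(1 + 7))*(20 + 24*(-7)*(1 + 7)) = 2*(24*(-7)*8)*(20 + 24*(-7)*8) = 2*(-1344)*(20 - 1344) = 2*(-1344)*(-1324) = 3558912)
r*T = 3558912*(-189) = -672634368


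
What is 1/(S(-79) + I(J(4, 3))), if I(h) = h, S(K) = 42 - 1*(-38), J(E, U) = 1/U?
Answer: 3/241 ≈ 0.012448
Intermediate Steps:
S(K) = 80 (S(K) = 42 + 38 = 80)
1/(S(-79) + I(J(4, 3))) = 1/(80 + 1/3) = 1/(80 + ⅓) = 1/(241/3) = 3/241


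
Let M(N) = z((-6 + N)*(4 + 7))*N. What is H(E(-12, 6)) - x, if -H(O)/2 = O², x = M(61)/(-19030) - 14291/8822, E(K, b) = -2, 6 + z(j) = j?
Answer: -17017193/3815515 ≈ -4.4600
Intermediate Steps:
z(j) = -6 + j
M(N) = N*(-72 + 11*N) (M(N) = (-6 + (-6 + N)*(4 + 7))*N = (-6 + (-6 + N)*11)*N = (-6 + (-66 + 11*N))*N = (-72 + 11*N)*N = N*(-72 + 11*N))
x = -13506927/3815515 (x = (61*(-72 + 11*61))/(-19030) - 14291/8822 = (61*(-72 + 671))*(-1/19030) - 14291*1/8822 = (61*599)*(-1/19030) - 14291/8822 = 36539*(-1/19030) - 14291/8822 = -36539/19030 - 14291/8822 = -13506927/3815515 ≈ -3.5400)
H(O) = -2*O²
H(E(-12, 6)) - x = -2*(-2)² - 1*(-13506927/3815515) = -2*4 + 13506927/3815515 = -8 + 13506927/3815515 = -17017193/3815515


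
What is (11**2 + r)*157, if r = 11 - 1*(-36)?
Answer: 26376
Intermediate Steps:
r = 47 (r = 11 + 36 = 47)
(11**2 + r)*157 = (11**2 + 47)*157 = (121 + 47)*157 = 168*157 = 26376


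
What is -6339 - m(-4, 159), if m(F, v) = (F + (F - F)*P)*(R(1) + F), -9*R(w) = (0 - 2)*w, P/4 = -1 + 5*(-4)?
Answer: -57187/9 ≈ -6354.1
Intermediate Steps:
P = -84 (P = 4*(-1 + 5*(-4)) = 4*(-1 - 20) = 4*(-21) = -84)
R(w) = 2*w/9 (R(w) = -(0 - 2)*w/9 = -(-2)*w/9 = 2*w/9)
m(F, v) = F*(2/9 + F) (m(F, v) = (F + (F - F)*(-84))*((2/9)*1 + F) = (F + 0*(-84))*(2/9 + F) = (F + 0)*(2/9 + F) = F*(2/9 + F))
-6339 - m(-4, 159) = -6339 - (-4)*(2 + 9*(-4))/9 = -6339 - (-4)*(2 - 36)/9 = -6339 - (-4)*(-34)/9 = -6339 - 1*136/9 = -6339 - 136/9 = -57187/9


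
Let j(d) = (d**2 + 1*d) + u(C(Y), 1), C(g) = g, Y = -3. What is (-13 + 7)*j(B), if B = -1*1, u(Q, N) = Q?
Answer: 18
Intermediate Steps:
B = -1
j(d) = -3 + d + d**2 (j(d) = (d**2 + 1*d) - 3 = (d**2 + d) - 3 = (d + d**2) - 3 = -3 + d + d**2)
(-13 + 7)*j(B) = (-13 + 7)*(-3 - 1 + (-1)**2) = -6*(-3 - 1 + 1) = -6*(-3) = 18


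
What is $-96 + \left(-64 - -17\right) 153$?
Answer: $-7287$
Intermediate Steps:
$-96 + \left(-64 - -17\right) 153 = -96 + \left(-64 + 17\right) 153 = -96 - 7191 = -7287$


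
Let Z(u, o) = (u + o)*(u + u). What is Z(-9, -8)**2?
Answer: 93636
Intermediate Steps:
Z(u, o) = 2*u*(o + u) (Z(u, o) = (o + u)*(2*u) = 2*u*(o + u))
Z(-9, -8)**2 = (2*(-9)*(-8 - 9))**2 = (2*(-9)*(-17))**2 = 306**2 = 93636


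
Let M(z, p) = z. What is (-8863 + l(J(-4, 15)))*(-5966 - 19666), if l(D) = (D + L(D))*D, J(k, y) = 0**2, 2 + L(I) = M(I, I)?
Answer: 227176416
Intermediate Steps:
L(I) = -2 + I
J(k, y) = 0
l(D) = D*(-2 + 2*D) (l(D) = (D + (-2 + D))*D = (-2 + 2*D)*D = D*(-2 + 2*D))
(-8863 + l(J(-4, 15)))*(-5966 - 19666) = (-8863 + 2*0*(-1 + 0))*(-5966 - 19666) = (-8863 + 2*0*(-1))*(-25632) = (-8863 + 0)*(-25632) = -8863*(-25632) = 227176416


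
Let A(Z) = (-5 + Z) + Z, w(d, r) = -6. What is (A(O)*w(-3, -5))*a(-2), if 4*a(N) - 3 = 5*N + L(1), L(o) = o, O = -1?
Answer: -63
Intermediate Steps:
A(Z) = -5 + 2*Z
a(N) = 1 + 5*N/4 (a(N) = ¾ + (5*N + 1)/4 = ¾ + (1 + 5*N)/4 = ¾ + (¼ + 5*N/4) = 1 + 5*N/4)
(A(O)*w(-3, -5))*a(-2) = ((-5 + 2*(-1))*(-6))*(1 + (5/4)*(-2)) = ((-5 - 2)*(-6))*(1 - 5/2) = -7*(-6)*(-3/2) = 42*(-3/2) = -63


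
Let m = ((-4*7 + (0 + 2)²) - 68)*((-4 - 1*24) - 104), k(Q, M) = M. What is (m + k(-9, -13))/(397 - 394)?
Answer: 12131/3 ≈ 4043.7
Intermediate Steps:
m = 12144 (m = ((-28 + 2²) - 68)*((-4 - 24) - 104) = ((-28 + 4) - 68)*(-28 - 104) = (-24 - 68)*(-132) = -92*(-132) = 12144)
(m + k(-9, -13))/(397 - 394) = (12144 - 13)/(397 - 394) = 12131/3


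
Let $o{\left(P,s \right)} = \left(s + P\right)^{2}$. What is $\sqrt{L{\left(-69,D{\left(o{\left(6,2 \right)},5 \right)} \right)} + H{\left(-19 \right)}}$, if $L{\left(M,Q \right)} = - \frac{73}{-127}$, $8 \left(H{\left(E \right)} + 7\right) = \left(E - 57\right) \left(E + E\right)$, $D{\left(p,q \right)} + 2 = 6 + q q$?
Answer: $\frac{7 \sqrt{116713}}{127} \approx 18.83$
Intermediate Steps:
$o{\left(P,s \right)} = \left(P + s\right)^{2}$
$D{\left(p,q \right)} = 4 + q^{2}$ ($D{\left(p,q \right)} = -2 + \left(6 + q q\right) = -2 + \left(6 + q^{2}\right) = 4 + q^{2}$)
$H{\left(E \right)} = -7 + \frac{E \left(-57 + E\right)}{4}$ ($H{\left(E \right)} = -7 + \frac{\left(E - 57\right) \left(E + E\right)}{8} = -7 + \frac{\left(-57 + E\right) 2 E}{8} = -7 + \frac{2 E \left(-57 + E\right)}{8} = -7 + \frac{E \left(-57 + E\right)}{4}$)
$L{\left(M,Q \right)} = \frac{73}{127}$ ($L{\left(M,Q \right)} = \left(-73\right) \left(- \frac{1}{127}\right) = \frac{73}{127}$)
$\sqrt{L{\left(-69,D{\left(o{\left(6,2 \right)},5 \right)} \right)} + H{\left(-19 \right)}} = \sqrt{\frac{73}{127} - \left(- \frac{1055}{4} - \frac{361}{4}\right)} = \sqrt{\frac{73}{127} + \left(-7 + \frac{1083}{4} + \frac{1}{4} \cdot 361\right)} = \sqrt{\frac{73}{127} + \left(-7 + \frac{1083}{4} + \frac{361}{4}\right)} = \sqrt{\frac{73}{127} + 354} = \sqrt{\frac{45031}{127}} = \frac{7 \sqrt{116713}}{127}$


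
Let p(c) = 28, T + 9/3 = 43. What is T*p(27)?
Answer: 1120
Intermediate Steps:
T = 40 (T = -3 + 43 = 40)
T*p(27) = 40*28 = 1120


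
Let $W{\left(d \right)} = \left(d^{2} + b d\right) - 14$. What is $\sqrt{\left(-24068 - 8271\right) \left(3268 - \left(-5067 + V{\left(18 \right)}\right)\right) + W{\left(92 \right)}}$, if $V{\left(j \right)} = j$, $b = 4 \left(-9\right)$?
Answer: $5 i \sqrt{10758333} \approx 16400.0 i$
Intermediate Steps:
$b = -36$
$W{\left(d \right)} = -14 + d^{2} - 36 d$ ($W{\left(d \right)} = \left(d^{2} - 36 d\right) - 14 = -14 + d^{2} - 36 d$)
$\sqrt{\left(-24068 - 8271\right) \left(3268 - \left(-5067 + V{\left(18 \right)}\right)\right) + W{\left(92 \right)}} = \sqrt{\left(-24068 - 8271\right) \left(3268 + \left(5067 - 18\right)\right) - \left(3326 - 8464\right)} = \sqrt{- 32339 \left(3268 + \left(5067 - 18\right)\right) - -5138} = \sqrt{- 32339 \left(3268 + 5049\right) + 5138} = \sqrt{\left(-32339\right) 8317 + 5138} = \sqrt{-268963463 + 5138} = \sqrt{-268958325} = 5 i \sqrt{10758333}$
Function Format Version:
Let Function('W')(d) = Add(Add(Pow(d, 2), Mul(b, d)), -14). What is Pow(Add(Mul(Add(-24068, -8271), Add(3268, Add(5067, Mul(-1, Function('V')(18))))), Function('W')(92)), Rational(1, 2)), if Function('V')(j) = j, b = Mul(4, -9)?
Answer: Mul(5, I, Pow(10758333, Rational(1, 2))) ≈ Mul(16400., I)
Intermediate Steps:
b = -36
Function('W')(d) = Add(-14, Pow(d, 2), Mul(-36, d)) (Function('W')(d) = Add(Add(Pow(d, 2), Mul(-36, d)), -14) = Add(-14, Pow(d, 2), Mul(-36, d)))
Pow(Add(Mul(Add(-24068, -8271), Add(3268, Add(5067, Mul(-1, Function('V')(18))))), Function('W')(92)), Rational(1, 2)) = Pow(Add(Mul(Add(-24068, -8271), Add(3268, Add(5067, Mul(-1, 18)))), Add(-14, Pow(92, 2), Mul(-36, 92))), Rational(1, 2)) = Pow(Add(Mul(-32339, Add(3268, Add(5067, -18))), Add(-14, 8464, -3312)), Rational(1, 2)) = Pow(Add(Mul(-32339, Add(3268, 5049)), 5138), Rational(1, 2)) = Pow(Add(Mul(-32339, 8317), 5138), Rational(1, 2)) = Pow(Add(-268963463, 5138), Rational(1, 2)) = Pow(-268958325, Rational(1, 2)) = Mul(5, I, Pow(10758333, Rational(1, 2)))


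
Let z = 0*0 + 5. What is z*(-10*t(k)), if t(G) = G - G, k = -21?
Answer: 0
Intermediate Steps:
t(G) = 0
z = 5 (z = 0 + 5 = 5)
z*(-10*t(k)) = 5*(-10*0) = 5*0 = 0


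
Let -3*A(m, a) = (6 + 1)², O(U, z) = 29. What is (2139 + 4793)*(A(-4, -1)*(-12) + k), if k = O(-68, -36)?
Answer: 1559700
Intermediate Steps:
k = 29
A(m, a) = -49/3 (A(m, a) = -(6 + 1)²/3 = -⅓*7² = -⅓*49 = -49/3)
(2139 + 4793)*(A(-4, -1)*(-12) + k) = (2139 + 4793)*(-49/3*(-12) + 29) = 6932*(196 + 29) = 6932*225 = 1559700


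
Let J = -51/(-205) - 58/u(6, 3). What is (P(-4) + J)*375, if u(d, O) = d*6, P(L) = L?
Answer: -494675/246 ≈ -2010.9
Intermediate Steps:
u(d, O) = 6*d
J = -5027/3690 (J = -51/(-205) - 58/(6*6) = -51*(-1/205) - 58/36 = 51/205 - 58*1/36 = 51/205 - 29/18 = -5027/3690 ≈ -1.3623)
(P(-4) + J)*375 = (-4 - 5027/3690)*375 = -19787/3690*375 = -494675/246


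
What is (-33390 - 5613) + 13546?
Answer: -25457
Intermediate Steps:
(-33390 - 5613) + 13546 = -39003 + 13546 = -25457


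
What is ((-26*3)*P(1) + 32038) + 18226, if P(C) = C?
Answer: 50186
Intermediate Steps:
((-26*3)*P(1) + 32038) + 18226 = (-26*3*1 + 32038) + 18226 = (-78*1 + 32038) + 18226 = (-78 + 32038) + 18226 = 31960 + 18226 = 50186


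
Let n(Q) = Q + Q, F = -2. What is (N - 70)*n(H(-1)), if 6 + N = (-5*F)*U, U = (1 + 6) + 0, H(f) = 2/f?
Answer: 24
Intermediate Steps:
U = 7 (U = 7 + 0 = 7)
N = 64 (N = -6 - 5*(-2)*7 = -6 + 10*7 = -6 + 70 = 64)
n(Q) = 2*Q
(N - 70)*n(H(-1)) = (64 - 70)*(2*(2/(-1))) = -12*2*(-1) = -12*(-2) = -6*(-4) = 24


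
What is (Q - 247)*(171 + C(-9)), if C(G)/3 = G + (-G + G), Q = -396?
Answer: -92592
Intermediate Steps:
C(G) = 3*G (C(G) = 3*(G + (-G + G)) = 3*(G + 0) = 3*G)
(Q - 247)*(171 + C(-9)) = (-396 - 247)*(171 + 3*(-9)) = -643*(171 - 27) = -643*144 = -92592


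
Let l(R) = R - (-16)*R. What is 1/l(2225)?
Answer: 1/37825 ≈ 2.6438e-5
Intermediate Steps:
l(R) = 17*R (l(R) = R + 16*R = 17*R)
1/l(2225) = 1/(17*2225) = 1/37825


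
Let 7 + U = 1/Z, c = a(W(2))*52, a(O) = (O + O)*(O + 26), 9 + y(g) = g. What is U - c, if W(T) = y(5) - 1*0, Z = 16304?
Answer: 149100081/16304 ≈ 9145.0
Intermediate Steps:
y(g) = -9 + g
W(T) = -4 (W(T) = (-9 + 5) - 1*0 = -4 + 0 = -4)
a(O) = 2*O*(26 + O) (a(O) = (2*O)*(26 + O) = 2*O*(26 + O))
c = -9152 (c = (2*(-4)*(26 - 4))*52 = (2*(-4)*22)*52 = -176*52 = -9152)
U = -114127/16304 (U = -7 + 1/16304 = -114127/16304 ≈ -6.9999)
U - c = -114127/16304 - 1*(-9152) = -114127/16304 + 9152 = 149100081/16304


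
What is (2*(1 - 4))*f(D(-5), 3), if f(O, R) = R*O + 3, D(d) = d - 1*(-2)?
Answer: 36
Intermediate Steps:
D(d) = 2 + d (D(d) = d + 2 = 2 + d)
f(O, R) = 3 + O*R (f(O, R) = O*R + 3 = 3 + O*R)
(2*(1 - 4))*f(D(-5), 3) = (2*(1 - 4))*(3 + (2 - 5)*3) = (2*(-3))*(3 - 3*3) = -6*(3 - 9) = -6*(-6) = 36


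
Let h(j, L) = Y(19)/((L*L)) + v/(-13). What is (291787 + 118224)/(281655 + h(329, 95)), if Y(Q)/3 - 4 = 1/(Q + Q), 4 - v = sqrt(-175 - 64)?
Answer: 2295412912229863295501450/1576820672120707602373389 - 626903183227457500*I*sqrt(239)/1576820672120707602373389 ≈ 1.4557 - 6.1464e-6*I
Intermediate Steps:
v = 4 - I*sqrt(239) (v = 4 - sqrt(-175 - 64) = 4 - sqrt(-239) = 4 - I*sqrt(239) ≈ 4.0 - 15.46*I)
Y(Q) = 12 + 3/(2*Q) (Y(Q) = 12 + 3/(Q + Q) = 12 + 3/((2*Q)) = 12 + 3*(1/(2*Q)) = 12 + 3/(2*Q))
h(j, L) = -4/13 + 459/(38*L**2) + I*sqrt(239)/13 (h(j, L) = (12 + (3/2)/19)/((L*L)) + (4 - I*sqrt(239))/(-13) = (12 + (3/2)*(1/19))/(L**2) + (4 - I*sqrt(239))*(-1/13) = (12 + 3/38)/L**2 + (-4/13 + I*sqrt(239)/13) = 459/(38*L**2) + (-4/13 + I*sqrt(239)/13) = -4/13 + 459/(38*L**2) + I*sqrt(239)/13)
(291787 + 118224)/(281655 + h(329, 95)) = (291787 + 118224)/(281655 + (-4/13 + (459/38)/95**2 + I*sqrt(239)/13)) = 410011/(281655 + (-4/13 + (459/38)*(1/9025) + I*sqrt(239)/13)) = 410011/(281655 + (-4/13 + 459/342950 + I*sqrt(239)/13)) = 410011/(281655 + (-1365833/4458350 + I*sqrt(239)/13)) = 410011/(1255715203417/4458350 + I*sqrt(239)/13)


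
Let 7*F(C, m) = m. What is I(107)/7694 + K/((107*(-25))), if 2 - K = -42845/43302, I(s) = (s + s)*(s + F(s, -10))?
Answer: 1307966430847/445608973950 ≈ 2.9352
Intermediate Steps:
F(C, m) = m/7
I(s) = 2*s*(-10/7 + s) (I(s) = (s + s)*(s + (⅐)*(-10)) = (2*s)*(s - 10/7) = (2*s)*(-10/7 + s) = 2*s*(-10/7 + s))
K = 129449/43302 (K = 2 - (-42845)/43302 = 2 - 1*(-42845/43302) = 2 + 42845/43302 = 129449/43302 ≈ 2.9894)
I(107)/7694 + K/((107*(-25))) = ((2/7)*107*(-10 + 7*107))/7694 + 129449/(43302*((107*(-25)))) = ((2/7)*107*(-10 + 749))*(1/7694) + (129449/43302)/(-2675) = ((2/7)*107*739)*(1/7694) + (129449/43302)*(-1/2675) = (158146/7)*(1/7694) - 129449/115832850 = 79073/26929 - 129449/115832850 = 1307966430847/445608973950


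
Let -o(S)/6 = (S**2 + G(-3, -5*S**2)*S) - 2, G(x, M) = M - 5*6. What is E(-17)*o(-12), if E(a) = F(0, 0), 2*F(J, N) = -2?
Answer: 54852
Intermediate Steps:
G(x, M) = -30 + M (G(x, M) = M - 30 = -30 + M)
F(J, N) = -1 (F(J, N) = (1/2)*(-2) = -1)
o(S) = 12 - 6*S**2 - 6*S*(-30 - 5*S**2) (o(S) = -6*((S**2 + (-30 - 5*S**2)*S) - 2) = -6*((S**2 + S*(-30 - 5*S**2)) - 2) = -6*(-2 + S**2 + S*(-30 - 5*S**2)) = 12 - 6*S**2 - 6*S*(-30 - 5*S**2))
E(a) = -1
E(-17)*o(-12) = -(12 - 6*(-12)**2 + 30*(-12)*(6 + (-12)**2)) = -(12 - 6*144 + 30*(-12)*(6 + 144)) = -(12 - 864 + 30*(-12)*150) = -(12 - 864 - 54000) = -1*(-54852) = 54852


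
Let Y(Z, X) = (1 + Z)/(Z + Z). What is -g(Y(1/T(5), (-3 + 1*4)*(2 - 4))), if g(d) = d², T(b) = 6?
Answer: -49/4 ≈ -12.250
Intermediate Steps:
Y(Z, X) = (1 + Z)/(2*Z) (Y(Z, X) = (1 + Z)/((2*Z)) = (1 + Z)*(1/(2*Z)) = (1 + Z)/(2*Z))
-g(Y(1/T(5), (-3 + 1*4)*(2 - 4))) = -((1 + 1/6)/(2*(1/6)))² = -((1 + ⅙)/(2*(⅙)))² = -((½)*6*(7/6))² = -(7/2)² = -1*49/4 = -49/4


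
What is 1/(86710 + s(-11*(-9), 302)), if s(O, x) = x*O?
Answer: 1/116608 ≈ 8.5757e-6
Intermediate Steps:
s(O, x) = O*x
1/(86710 + s(-11*(-9), 302)) = 1/(86710 - 11*(-9)*302) = 1/(86710 + 99*302) = 1/(86710 + 29898) = 1/116608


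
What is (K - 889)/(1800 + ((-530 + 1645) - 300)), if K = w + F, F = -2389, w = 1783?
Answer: -299/523 ≈ -0.57170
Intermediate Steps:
K = -606 (K = 1783 - 2389 = -606)
(K - 889)/(1800 + ((-530 + 1645) - 300)) = (-606 - 889)/(1800 + ((-530 + 1645) - 300)) = -1495/(1800 + (1115 - 300)) = -1495/(1800 + 815) = -1495/2615 = -1495*1/2615 = -299/523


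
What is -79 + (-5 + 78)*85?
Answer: 6126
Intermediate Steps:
-79 + (-5 + 78)*85 = -79 + 73*85 = -79 + 6205 = 6126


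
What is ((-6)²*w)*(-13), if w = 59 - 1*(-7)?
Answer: -30888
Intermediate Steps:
w = 66 (w = 59 + 7 = 66)
((-6)²*w)*(-13) = ((-6)²*66)*(-13) = (36*66)*(-13) = 2376*(-13) = -30888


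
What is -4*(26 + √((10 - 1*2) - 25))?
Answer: -104 - 4*I*√17 ≈ -104.0 - 16.492*I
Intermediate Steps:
-4*(26 + √((10 - 1*2) - 25)) = -4*(26 + √((10 - 2) - 25)) = -4*(26 + √(8 - 25)) = -4*(26 + √(-17)) = -4*(26 + I*√17) = -104 - 4*I*√17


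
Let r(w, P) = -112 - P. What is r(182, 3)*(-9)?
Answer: 1035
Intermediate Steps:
r(182, 3)*(-9) = (-112 - 1*3)*(-9) = (-112 - 3)*(-9) = -115*(-9) = 1035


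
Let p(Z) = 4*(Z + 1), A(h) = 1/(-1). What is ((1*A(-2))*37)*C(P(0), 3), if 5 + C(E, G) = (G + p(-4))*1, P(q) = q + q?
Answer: 518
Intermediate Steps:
A(h) = -1
P(q) = 2*q
p(Z) = 4 + 4*Z (p(Z) = 4*(1 + Z) = 4 + 4*Z)
C(E, G) = -17 + G (C(E, G) = -5 + (G + (4 + 4*(-4)))*1 = -5 + (G + (4 - 16))*1 = -5 + (G - 12)*1 = -5 + (-12 + G)*1 = -5 + (-12 + G) = -17 + G)
((1*A(-2))*37)*C(P(0), 3) = ((1*(-1))*37)*(-17 + 3) = -1*37*(-14) = -37*(-14) = 518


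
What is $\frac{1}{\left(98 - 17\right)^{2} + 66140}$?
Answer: $\frac{1}{72701} \approx 1.3755 \cdot 10^{-5}$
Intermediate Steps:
$\frac{1}{\left(98 - 17\right)^{2} + 66140} = \frac{1}{81^{2} + 66140} = \frac{1}{6561 + 66140} = \frac{1}{72701}$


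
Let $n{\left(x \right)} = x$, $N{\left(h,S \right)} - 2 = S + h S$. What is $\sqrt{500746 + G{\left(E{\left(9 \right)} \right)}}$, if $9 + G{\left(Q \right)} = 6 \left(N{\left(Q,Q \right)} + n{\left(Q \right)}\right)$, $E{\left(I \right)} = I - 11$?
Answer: $\sqrt{500749} \approx 707.64$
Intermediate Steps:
$N{\left(h,S \right)} = 2 + S + S h$ ($N{\left(h,S \right)} = 2 + \left(S + h S\right) = 2 + \left(S + S h\right) = 2 + S + S h$)
$E{\left(I \right)} = -11 + I$ ($E{\left(I \right)} = I - 11 = -11 + I$)
$G{\left(Q \right)} = 3 + 6 Q^{2} + 12 Q$ ($G{\left(Q \right)} = -9 + 6 \left(\left(2 + Q + Q Q\right) + Q\right) = -9 + 6 \left(\left(2 + Q + Q^{2}\right) + Q\right) = -9 + 6 \left(2 + Q^{2} + 2 Q\right) = -9 + \left(12 + 6 Q^{2} + 12 Q\right) = 3 + 6 Q^{2} + 12 Q$)
$\sqrt{500746 + G{\left(E{\left(9 \right)} \right)}} = \sqrt{500746 + \left(3 + 6 \left(-11 + 9\right)^{2} + 12 \left(-11 + 9\right)\right)} = \sqrt{500746 + \left(3 + 6 \left(-2\right)^{2} + 12 \left(-2\right)\right)} = \sqrt{500746 + \left(3 + 6 \cdot 4 - 24\right)} = \sqrt{500746 + \left(3 + 24 - 24\right)} = \sqrt{500746 + 3} = \sqrt{500749}$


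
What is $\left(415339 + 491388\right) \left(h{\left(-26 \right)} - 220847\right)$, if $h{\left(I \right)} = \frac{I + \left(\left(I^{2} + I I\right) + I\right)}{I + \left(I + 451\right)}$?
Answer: $- \frac{79897748424731}{399} \approx -2.0024 \cdot 10^{11}$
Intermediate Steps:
$h{\left(I \right)} = \frac{2 I + 2 I^{2}}{451 + 2 I}$ ($h{\left(I \right)} = \frac{I + \left(\left(I^{2} + I^{2}\right) + I\right)}{I + \left(451 + I\right)} = \frac{I + \left(2 I^{2} + I\right)}{451 + 2 I} = \frac{I + \left(I + 2 I^{2}\right)}{451 + 2 I} = \frac{2 I + 2 I^{2}}{451 + 2 I}$)
$\left(415339 + 491388\right) \left(h{\left(-26 \right)} - 220847\right) = \left(415339 + 491388\right) \left(2 \left(-26\right) \frac{1}{451 + 2 \left(-26\right)} \left(1 - 26\right) - 220847\right) = 906727 \left(2 \left(-26\right) \frac{1}{451 - 52} \left(-25\right) - 220847\right) = 906727 \left(2 \left(-26\right) \frac{1}{399} \left(-25\right) - 220847\right) = 906727 \left(\frac{1300}{399} - 220847\right) = 906727 \left(- \frac{88116653}{399}\right) = - \frac{79897748424731}{399}$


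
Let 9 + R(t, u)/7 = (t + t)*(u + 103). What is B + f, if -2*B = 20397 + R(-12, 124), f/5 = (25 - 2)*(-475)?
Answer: -45724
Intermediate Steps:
R(t, u) = -63 + 14*t*(103 + u) (R(t, u) = -63 + 7*((t + t)*(u + 103)) = -63 + 7*((2*t)*(103 + u)) = -63 + 7*(2*t*(103 + u)) = -63 + 14*t*(103 + u))
f = -54625 (f = 5*((25 - 2)*(-475)) = 5*(23*(-475)) = 5*(-10925) = -54625)
B = 8901 (B = -(20397 + (-63 + 1442*(-12) + 14*(-12)*124))/2 = -(20397 + (-63 - 17304 - 20832))/2 = -(20397 - 38199)/2 = -1/2*(-17802) = 8901)
B + f = 8901 - 54625 = -45724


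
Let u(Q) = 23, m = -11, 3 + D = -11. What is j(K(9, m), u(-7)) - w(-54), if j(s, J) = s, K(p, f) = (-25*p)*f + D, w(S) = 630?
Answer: 1831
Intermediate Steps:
D = -14 (D = -3 - 11 = -14)
K(p, f) = -14 - 25*f*p (K(p, f) = (-25*p)*f - 14 = -25*f*p - 14 = -14 - 25*f*p)
j(K(9, m), u(-7)) - w(-54) = (-14 - 25*(-11)*9) - 1*630 = (-14 + 2475) - 630 = 2461 - 630 = 1831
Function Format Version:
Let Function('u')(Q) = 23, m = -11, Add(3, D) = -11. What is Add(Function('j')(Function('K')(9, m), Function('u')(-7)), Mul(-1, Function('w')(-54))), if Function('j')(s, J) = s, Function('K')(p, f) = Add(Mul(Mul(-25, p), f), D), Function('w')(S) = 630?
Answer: 1831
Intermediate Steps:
D = -14 (D = Add(-3, -11) = -14)
Function('K')(p, f) = Add(-14, Mul(-25, f, p)) (Function('K')(p, f) = Add(Mul(Mul(-25, p), f), -14) = Add(Mul(-25, f, p), -14) = Add(-14, Mul(-25, f, p)))
Add(Function('j')(Function('K')(9, m), Function('u')(-7)), Mul(-1, Function('w')(-54))) = Add(Add(-14, Mul(-25, -11, 9)), Mul(-1, 630)) = Add(Add(-14, 2475), -630) = Add(2461, -630) = 1831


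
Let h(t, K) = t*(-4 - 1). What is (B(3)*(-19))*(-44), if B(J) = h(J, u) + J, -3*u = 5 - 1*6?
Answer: -10032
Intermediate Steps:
u = ⅓ (u = -(5 - 1*6)/3 = -(5 - 6)/3 = -⅓*(-1) = ⅓ ≈ 0.33333)
h(t, K) = -5*t (h(t, K) = t*(-5) = -5*t)
B(J) = -4*J (B(J) = -5*J + J = -4*J)
(B(3)*(-19))*(-44) = (-4*3*(-19))*(-44) = -12*(-19)*(-44) = 228*(-44) = -10032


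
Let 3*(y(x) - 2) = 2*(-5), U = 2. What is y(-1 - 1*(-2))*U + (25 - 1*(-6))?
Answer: 85/3 ≈ 28.333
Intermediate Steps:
y(x) = -4/3 (y(x) = 2 + (2*(-5))/3 = 2 + (⅓)*(-10) = 2 - 10/3 = -4/3)
y(-1 - 1*(-2))*U + (25 - 1*(-6)) = -4/3*2 + (25 - 1*(-6)) = -8/3 + (25 + 6) = -8/3 + 31 = 85/3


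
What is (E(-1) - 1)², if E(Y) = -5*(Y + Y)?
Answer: 81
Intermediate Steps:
E(Y) = -10*Y
(E(-1) - 1)² = (-10*(-1) - 1)² = (10 - 1)² = 9² = 81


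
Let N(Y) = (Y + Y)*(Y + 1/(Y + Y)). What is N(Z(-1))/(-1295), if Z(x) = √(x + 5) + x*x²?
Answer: -3/1295 ≈ -0.0023166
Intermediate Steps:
Z(x) = x³ + √(5 + x) (Z(x) = √(5 + x) + x³ = x³ + √(5 + x))
N(Y) = 2*Y*(Y + 1/(2*Y)) (N(Y) = (2*Y)*(Y + 1/(2*Y)) = 2*Y*(Y + 1/(2*Y)))
N(Z(-1))/(-1295) = (1 + 2*((-1)³ + √(5 - 1))²)/(-1295) = (1 + 2*(-1 + √4)²)*(-1/1295) = (1 + 2*(-1 + 2)²)*(-1/1295) = (1 + 2*1²)*(-1/1295) = (1 + 2*1)*(-1/1295) = (1 + 2)*(-1/1295) = 3*(-1/1295) = -3/1295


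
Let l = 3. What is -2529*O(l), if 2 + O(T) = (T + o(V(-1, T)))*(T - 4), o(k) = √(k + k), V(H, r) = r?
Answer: 12645 + 2529*√6 ≈ 18840.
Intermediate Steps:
o(k) = √2*√k (o(k) = √(2*k) = √2*√k)
O(T) = -2 + (-4 + T)*(T + √2*√T) (O(T) = -2 + (T + √2*√T)*(T - 4) = -2 + (T + √2*√T)*(-4 + T) = -2 + (-4 + T)*(T + √2*√T))
-2529*O(l) = -2529*(-2 + 3² - 4*3 + √2*3^(3/2) - 4*√2*√3) = -2529*(-2 + 9 - 12 + √2*(3*√3) - 4*√6) = -2529*(-2 + 9 - 12 + 3*√6 - 4*√6) = -2529*(-5 - √6) = 12645 + 2529*√6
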